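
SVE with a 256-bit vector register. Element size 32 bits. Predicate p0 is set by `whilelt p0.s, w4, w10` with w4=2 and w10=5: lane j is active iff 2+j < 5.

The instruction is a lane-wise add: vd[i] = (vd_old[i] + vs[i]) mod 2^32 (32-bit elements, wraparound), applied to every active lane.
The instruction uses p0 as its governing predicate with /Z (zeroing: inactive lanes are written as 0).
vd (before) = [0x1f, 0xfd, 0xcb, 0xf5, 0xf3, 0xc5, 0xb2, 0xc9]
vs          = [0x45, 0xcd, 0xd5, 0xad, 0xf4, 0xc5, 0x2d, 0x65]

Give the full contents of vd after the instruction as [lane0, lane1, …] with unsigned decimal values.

register lanes = 256/32 = 8
p0[j] = (2+j < 5); true for j=0..2 → 3 lanes set
vd[0] add(0x1f,0x45) -> 0x64
vd[1] add(0xfd,0xcd) -> 0x1ca
vd[2] add(0xcb,0xd5) -> 0x1a0
vd[3] tail/zero -> 0x00
vd[4] tail/zero -> 0x00
vd[5] tail/zero -> 0x00
vd[6] tail/zero -> 0x00
vd[7] tail/zero -> 0x00

vd = [100, 458, 416, 0, 0, 0, 0, 0]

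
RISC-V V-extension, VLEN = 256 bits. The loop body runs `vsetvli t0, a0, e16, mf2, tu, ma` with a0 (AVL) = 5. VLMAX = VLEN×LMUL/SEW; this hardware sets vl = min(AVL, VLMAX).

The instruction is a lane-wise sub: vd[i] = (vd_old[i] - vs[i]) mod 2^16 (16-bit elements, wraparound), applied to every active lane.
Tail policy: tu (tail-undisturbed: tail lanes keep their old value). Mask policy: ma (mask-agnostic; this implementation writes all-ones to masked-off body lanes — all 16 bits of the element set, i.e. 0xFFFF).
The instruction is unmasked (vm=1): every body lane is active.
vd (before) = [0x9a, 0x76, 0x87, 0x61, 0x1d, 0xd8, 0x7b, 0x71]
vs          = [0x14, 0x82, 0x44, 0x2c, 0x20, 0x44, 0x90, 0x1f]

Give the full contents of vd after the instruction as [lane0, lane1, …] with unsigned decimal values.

vd = [134, 65524, 67, 53, 65533, 216, 123, 113]

lanes per group: 256·1/2/16 = 8
vl = min(AVL, VLMAX) = min(5, 8) = 5
[0] sub(0x9a,0x14) = 0x86
[1] sub(0x76,0x82) = 0xfff4
[2] sub(0x87,0x44) = 0x43
[3] sub(0x61,0x2c) = 0x35
[4] sub(0x1d,0x20) = 0xfffd
[5] tail/keep = 0xd8
[6] tail/keep = 0x7b
[7] tail/keep = 0x71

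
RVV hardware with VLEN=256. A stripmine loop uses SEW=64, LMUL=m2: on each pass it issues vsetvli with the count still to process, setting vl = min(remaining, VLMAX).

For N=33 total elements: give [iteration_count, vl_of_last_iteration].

VLMAX = (256 × 2) / 64 = 8 lanes
33 elements at 8/iter → 5 passes, remainder 1 on the last

[iterations, last_vl] = [5, 1]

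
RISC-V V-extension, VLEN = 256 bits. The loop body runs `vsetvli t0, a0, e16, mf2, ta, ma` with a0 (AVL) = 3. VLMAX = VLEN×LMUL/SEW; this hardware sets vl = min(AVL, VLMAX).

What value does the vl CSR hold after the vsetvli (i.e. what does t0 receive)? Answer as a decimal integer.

vl = 3

VLMAX = (256 × 1/2) / 16 = 8 lanes
AVL=3 ≤ VLMAX=8, so vl = 3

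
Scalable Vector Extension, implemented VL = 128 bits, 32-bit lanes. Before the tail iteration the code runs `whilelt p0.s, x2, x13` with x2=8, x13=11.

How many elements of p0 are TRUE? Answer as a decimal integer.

vl = 3

128-bit reg / 32-bit elem → 4 lanes
active while 8+j < 11, i.e. j ∈ [0,3) capped at 4 ⇒ 3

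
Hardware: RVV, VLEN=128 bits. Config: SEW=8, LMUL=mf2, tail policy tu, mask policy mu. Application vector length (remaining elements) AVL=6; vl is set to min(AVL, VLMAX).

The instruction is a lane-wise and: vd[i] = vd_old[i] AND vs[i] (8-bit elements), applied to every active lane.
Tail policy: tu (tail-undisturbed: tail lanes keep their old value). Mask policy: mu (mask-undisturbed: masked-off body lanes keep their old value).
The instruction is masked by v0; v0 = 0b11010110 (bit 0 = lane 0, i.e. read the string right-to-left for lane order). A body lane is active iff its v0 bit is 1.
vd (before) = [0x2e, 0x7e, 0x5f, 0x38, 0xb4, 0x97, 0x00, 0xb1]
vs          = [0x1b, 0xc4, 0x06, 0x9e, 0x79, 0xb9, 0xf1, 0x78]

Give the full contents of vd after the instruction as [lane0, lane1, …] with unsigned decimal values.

VLMAX = VLEN×LMUL/SEW = 128×1/2/8 = 8
AVL=6 ≤ VLMAX=8, so vl = 6
lane  0: mask-off/keep ⇒ 0x2e
lane  1: and(0x7e,0xc4) ⇒ 0x44
lane  2: and(0x5f,0x06) ⇒ 0x06
lane  3: mask-off/keep ⇒ 0x38
lane  4: and(0xb4,0x79) ⇒ 0x30
lane  5: mask-off/keep ⇒ 0x97
lane  6: tail/keep ⇒ 0x00
lane  7: tail/keep ⇒ 0xb1

vd = [46, 68, 6, 56, 48, 151, 0, 177]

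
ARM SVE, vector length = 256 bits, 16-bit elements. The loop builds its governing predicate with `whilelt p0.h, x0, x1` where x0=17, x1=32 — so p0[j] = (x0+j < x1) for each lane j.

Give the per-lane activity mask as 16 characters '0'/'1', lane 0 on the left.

lane count: 256 div 16 = 16
active while 17+j < 32, i.e. j ∈ [0,15) capped at 16 ⇒ 15
bits (lane 0 leftmost): 1111111111111110

predicate = 1111111111111110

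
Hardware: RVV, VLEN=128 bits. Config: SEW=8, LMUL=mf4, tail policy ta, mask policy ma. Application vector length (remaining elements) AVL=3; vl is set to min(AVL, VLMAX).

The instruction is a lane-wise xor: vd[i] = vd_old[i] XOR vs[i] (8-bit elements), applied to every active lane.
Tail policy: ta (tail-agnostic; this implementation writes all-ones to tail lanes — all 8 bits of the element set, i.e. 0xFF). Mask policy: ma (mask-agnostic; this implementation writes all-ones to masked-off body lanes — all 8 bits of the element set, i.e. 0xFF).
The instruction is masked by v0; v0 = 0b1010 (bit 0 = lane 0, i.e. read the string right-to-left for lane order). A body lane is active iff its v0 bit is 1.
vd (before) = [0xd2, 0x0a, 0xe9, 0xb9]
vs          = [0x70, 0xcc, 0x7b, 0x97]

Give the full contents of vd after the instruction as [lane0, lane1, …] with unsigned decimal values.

VLMAX = VLEN×LMUL/SEW = 128×1/4/8 = 4
vl ← min(3, 4) = 3
lane  0: mask-off/ones ⇒ 0xff
lane  1: xor(0x0a,0xcc) ⇒ 0xc6
lane  2: mask-off/ones ⇒ 0xff
lane  3: tail/ones ⇒ 0xff

vd = [255, 198, 255, 255]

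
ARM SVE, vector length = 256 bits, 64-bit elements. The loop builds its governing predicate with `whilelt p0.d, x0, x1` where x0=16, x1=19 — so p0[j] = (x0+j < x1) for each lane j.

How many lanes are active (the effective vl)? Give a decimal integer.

vl = 3

register lanes = 256/64 = 4
p0[j] = (16+j < 19); true for j=0..2 → 3 lanes set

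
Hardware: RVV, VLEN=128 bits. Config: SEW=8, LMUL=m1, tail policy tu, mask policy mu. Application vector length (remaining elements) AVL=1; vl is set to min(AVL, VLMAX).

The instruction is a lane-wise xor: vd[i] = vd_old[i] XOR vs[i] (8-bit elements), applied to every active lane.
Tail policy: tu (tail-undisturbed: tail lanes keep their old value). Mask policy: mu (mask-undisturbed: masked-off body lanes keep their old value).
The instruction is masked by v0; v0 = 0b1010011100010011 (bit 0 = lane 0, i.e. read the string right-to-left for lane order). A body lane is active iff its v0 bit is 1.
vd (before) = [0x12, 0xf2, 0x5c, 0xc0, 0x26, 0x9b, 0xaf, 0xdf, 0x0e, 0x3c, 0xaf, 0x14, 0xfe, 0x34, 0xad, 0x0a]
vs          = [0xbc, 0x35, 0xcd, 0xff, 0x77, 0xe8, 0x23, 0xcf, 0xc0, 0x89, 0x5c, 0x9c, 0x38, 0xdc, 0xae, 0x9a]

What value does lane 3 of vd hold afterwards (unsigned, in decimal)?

VLMAX = VLEN×LMUL/SEW = 128×1/8 = 16
vl = min(AVL, VLMAX) = min(1, 16) = 1
  i=0: xor(0x12,0xbc) → 174
  i=1: tail/keep → 242
  i=2: tail/keep → 92
  i=3: tail/keep → 192
  i=4: tail/keep → 38
  i=5: tail/keep → 155
  i=6: tail/keep → 175
  i=7: tail/keep → 223
  i=8: tail/keep → 14
  i=9: tail/keep → 60
  i=10: tail/keep → 175
  i=11: tail/keep → 20
  i=12: tail/keep → 254
  i=13: tail/keep → 52
  i=14: tail/keep → 173
  i=15: tail/keep → 10

vd[3] = 192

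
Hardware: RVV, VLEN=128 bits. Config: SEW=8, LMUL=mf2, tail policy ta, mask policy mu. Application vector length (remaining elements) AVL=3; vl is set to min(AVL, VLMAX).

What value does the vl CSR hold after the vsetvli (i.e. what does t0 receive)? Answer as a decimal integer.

vl = 3

lanes per group: 128·1/2/8 = 8
vl = min(AVL, VLMAX) = min(3, 8) = 3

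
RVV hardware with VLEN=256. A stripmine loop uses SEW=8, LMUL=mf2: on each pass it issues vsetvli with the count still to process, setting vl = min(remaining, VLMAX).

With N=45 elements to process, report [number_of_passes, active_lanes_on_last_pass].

lanes per group: 256·1/2/8 = 16
iterations = ceil(45/16) = 3; final-pass vl = 13

[iterations, last_vl] = [3, 13]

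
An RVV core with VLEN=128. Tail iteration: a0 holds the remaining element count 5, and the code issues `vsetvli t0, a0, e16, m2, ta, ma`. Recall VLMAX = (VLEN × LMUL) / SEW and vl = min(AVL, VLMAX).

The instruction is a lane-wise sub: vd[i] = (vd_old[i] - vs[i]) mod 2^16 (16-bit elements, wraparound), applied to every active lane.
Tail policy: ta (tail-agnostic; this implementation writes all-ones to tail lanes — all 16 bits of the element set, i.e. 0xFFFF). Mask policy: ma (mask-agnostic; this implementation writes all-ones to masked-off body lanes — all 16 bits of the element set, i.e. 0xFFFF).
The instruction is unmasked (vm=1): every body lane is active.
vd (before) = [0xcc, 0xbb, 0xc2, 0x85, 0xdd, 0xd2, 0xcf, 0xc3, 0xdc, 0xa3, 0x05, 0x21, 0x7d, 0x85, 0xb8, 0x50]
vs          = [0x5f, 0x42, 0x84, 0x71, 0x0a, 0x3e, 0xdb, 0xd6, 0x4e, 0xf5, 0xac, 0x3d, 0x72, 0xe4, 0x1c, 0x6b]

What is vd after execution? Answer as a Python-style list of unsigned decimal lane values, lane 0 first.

vd = [109, 121, 62, 20, 211, 65535, 65535, 65535, 65535, 65535, 65535, 65535, 65535, 65535, 65535, 65535]

VLMAX = (128 × 2) / 16 = 16 lanes
AVL=5 ≤ VLMAX=16, so vl = 5
  i=0: sub(0xcc,0x5f) → 109
  i=1: sub(0xbb,0x42) → 121
  i=2: sub(0xc2,0x84) → 62
  i=3: sub(0x85,0x71) → 20
  i=4: sub(0xdd,0x0a) → 211
  i=5: tail/ones → 65535
  i=6: tail/ones → 65535
  i=7: tail/ones → 65535
  i=8: tail/ones → 65535
  i=9: tail/ones → 65535
  i=10: tail/ones → 65535
  i=11: tail/ones → 65535
  i=12: tail/ones → 65535
  i=13: tail/ones → 65535
  i=14: tail/ones → 65535
  i=15: tail/ones → 65535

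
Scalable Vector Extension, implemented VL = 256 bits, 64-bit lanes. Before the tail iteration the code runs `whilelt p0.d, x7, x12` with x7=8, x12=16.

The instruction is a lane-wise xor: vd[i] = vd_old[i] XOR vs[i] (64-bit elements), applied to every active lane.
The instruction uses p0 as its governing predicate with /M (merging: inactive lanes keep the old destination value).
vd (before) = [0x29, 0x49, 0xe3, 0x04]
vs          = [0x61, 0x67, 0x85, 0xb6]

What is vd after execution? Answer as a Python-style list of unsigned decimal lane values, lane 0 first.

lane count: 256 div 64 = 4
active while 8+j < 16, i.e. j ∈ [0,8) capped at 4 ⇒ 4
  i=0: xor(0x29,0x61) → 72
  i=1: xor(0x49,0x67) → 46
  i=2: xor(0xe3,0x85) → 102
  i=3: xor(0x04,0xb6) → 178

vd = [72, 46, 102, 178]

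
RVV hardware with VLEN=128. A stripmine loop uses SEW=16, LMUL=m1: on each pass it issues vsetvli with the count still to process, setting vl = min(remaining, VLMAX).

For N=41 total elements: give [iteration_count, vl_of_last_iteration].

[iterations, last_vl] = [6, 1]

VLMAX = VLEN×LMUL/SEW = 128×1/16 = 8
N=41: ⌈41/8⌉ = 6 iters; last vl = 41 − 5×8 = 1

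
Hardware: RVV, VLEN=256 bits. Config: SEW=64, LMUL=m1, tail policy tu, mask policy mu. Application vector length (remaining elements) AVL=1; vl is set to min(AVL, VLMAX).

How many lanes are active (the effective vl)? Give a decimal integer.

vl = 1

lanes per group: 256·1/64 = 4
vl ← min(1, 4) = 1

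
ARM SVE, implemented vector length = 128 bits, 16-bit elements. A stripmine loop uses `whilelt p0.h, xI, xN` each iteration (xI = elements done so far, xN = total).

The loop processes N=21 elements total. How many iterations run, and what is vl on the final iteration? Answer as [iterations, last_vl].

[iterations, last_vl] = [3, 5]

lane count: 128 div 16 = 8
iterations = ceil(21/8) = 3; final-pass vl = 5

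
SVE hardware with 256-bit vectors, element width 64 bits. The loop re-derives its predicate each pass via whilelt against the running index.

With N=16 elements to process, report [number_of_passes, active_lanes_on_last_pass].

[iterations, last_vl] = [4, 4]

register lanes = 256/64 = 4
iterations = ceil(16/4) = 4; final-pass vl = 4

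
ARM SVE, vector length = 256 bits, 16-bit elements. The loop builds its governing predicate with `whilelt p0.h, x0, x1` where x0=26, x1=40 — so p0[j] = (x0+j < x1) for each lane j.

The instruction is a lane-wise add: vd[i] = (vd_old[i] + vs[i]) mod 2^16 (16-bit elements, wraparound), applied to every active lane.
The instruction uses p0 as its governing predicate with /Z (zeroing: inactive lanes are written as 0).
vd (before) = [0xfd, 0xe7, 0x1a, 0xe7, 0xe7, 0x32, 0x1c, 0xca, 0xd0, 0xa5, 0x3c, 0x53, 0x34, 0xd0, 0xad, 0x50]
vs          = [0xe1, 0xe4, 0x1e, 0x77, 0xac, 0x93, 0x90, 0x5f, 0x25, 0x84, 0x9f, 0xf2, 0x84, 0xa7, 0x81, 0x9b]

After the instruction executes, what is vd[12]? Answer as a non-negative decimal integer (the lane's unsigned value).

256-bit reg / 16-bit elem → 16 lanes
p0[j] = (26+j < 40); true for j=0..13 → 14 lanes set
vd[0] add(0xfd,0xe1) -> 0x1de
vd[1] add(0xe7,0xe4) -> 0x1cb
vd[2] add(0x1a,0x1e) -> 0x38
vd[3] add(0xe7,0x77) -> 0x15e
vd[4] add(0xe7,0xac) -> 0x193
vd[5] add(0x32,0x93) -> 0xc5
vd[6] add(0x1c,0x90) -> 0xac
vd[7] add(0xca,0x5f) -> 0x129
vd[8] add(0xd0,0x25) -> 0xf5
vd[9] add(0xa5,0x84) -> 0x129
vd[10] add(0x3c,0x9f) -> 0xdb
vd[11] add(0x53,0xf2) -> 0x145
vd[12] add(0x34,0x84) -> 0xb8
vd[13] add(0xd0,0xa7) -> 0x177
vd[14] tail/zero -> 0x00
vd[15] tail/zero -> 0x00

vd[12] = 184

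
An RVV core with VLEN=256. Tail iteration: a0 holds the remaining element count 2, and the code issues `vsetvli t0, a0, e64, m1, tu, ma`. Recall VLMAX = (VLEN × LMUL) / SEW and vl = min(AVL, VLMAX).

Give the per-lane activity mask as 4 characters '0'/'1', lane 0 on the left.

predicate = 1100

lanes per group: 256·1/64 = 4
vl ← min(2, 4) = 2
bits (lane 0 leftmost): 1100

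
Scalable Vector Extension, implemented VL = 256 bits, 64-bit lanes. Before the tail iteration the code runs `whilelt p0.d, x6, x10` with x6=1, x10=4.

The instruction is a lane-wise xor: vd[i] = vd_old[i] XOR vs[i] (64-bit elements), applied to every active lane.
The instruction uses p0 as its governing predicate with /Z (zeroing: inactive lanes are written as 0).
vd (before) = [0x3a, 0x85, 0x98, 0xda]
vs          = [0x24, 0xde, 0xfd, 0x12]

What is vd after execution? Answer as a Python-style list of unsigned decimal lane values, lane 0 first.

vd = [30, 91, 101, 0]

register lanes = 256/64 = 4
active while 1+j < 4, i.e. j ∈ [0,3) capped at 4 ⇒ 3
[0] xor(0x3a,0x24) = 0x1e
[1] xor(0x85,0xde) = 0x5b
[2] xor(0x98,0xfd) = 0x65
[3] tail/zero = 0x00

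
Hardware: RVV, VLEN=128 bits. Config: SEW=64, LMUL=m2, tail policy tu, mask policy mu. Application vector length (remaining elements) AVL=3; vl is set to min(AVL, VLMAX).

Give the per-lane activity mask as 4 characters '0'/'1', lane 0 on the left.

predicate = 1110

lanes per group: 128·2/64 = 4
vl ← min(3, 4) = 3
bits (lane 0 leftmost): 1110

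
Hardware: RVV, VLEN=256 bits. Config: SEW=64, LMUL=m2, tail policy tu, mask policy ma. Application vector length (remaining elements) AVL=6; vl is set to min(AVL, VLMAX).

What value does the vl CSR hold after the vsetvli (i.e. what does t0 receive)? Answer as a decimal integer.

lanes per group: 256·2/64 = 8
vl ← min(6, 8) = 6

vl = 6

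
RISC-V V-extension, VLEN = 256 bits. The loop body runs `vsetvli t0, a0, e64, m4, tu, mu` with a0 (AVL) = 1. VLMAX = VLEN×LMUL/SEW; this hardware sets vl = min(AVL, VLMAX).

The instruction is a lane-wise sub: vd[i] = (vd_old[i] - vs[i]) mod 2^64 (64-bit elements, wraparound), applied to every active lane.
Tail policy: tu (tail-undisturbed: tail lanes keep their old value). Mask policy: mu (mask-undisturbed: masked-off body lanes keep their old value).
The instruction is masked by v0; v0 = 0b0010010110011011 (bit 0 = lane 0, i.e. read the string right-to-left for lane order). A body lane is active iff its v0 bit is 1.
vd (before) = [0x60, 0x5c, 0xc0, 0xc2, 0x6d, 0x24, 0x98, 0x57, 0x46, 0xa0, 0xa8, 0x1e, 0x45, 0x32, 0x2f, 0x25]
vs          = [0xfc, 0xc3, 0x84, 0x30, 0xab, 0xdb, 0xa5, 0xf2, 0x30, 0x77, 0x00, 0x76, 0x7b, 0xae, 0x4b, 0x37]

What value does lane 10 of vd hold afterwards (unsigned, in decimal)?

vd[10] = 168

lanes per group: 256·4/64 = 16
AVL=1 ≤ VLMAX=16, so vl = 1
vd[0] sub(0x60,0xfc) -> 0xffffffffffffff64
vd[1] tail/keep -> 0x5c
vd[2] tail/keep -> 0xc0
vd[3] tail/keep -> 0xc2
vd[4] tail/keep -> 0x6d
vd[5] tail/keep -> 0x24
vd[6] tail/keep -> 0x98
vd[7] tail/keep -> 0x57
vd[8] tail/keep -> 0x46
vd[9] tail/keep -> 0xa0
vd[10] tail/keep -> 0xa8
vd[11] tail/keep -> 0x1e
vd[12] tail/keep -> 0x45
vd[13] tail/keep -> 0x32
vd[14] tail/keep -> 0x2f
vd[15] tail/keep -> 0x25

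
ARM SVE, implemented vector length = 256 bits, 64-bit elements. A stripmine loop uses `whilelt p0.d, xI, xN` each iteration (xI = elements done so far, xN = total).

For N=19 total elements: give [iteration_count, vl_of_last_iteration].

lane count: 256 div 64 = 4
iterations = ceil(19/4) = 5; final-pass vl = 3

[iterations, last_vl] = [5, 3]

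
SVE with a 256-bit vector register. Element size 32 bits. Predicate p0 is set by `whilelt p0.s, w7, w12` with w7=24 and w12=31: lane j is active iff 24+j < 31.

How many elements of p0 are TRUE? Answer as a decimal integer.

lane count: 256 div 32 = 8
whilelt: lane j active iff 24+j < 31 → j < 7 → 7 active

vl = 7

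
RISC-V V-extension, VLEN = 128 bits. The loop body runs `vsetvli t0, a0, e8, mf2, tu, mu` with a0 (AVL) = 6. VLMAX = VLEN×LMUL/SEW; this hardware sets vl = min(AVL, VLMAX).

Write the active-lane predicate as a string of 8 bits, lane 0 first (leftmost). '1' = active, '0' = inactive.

predicate = 11111100

lanes per group: 128·1/2/8 = 8
vl ← min(6, 8) = 6
bits (lane 0 leftmost): 11111100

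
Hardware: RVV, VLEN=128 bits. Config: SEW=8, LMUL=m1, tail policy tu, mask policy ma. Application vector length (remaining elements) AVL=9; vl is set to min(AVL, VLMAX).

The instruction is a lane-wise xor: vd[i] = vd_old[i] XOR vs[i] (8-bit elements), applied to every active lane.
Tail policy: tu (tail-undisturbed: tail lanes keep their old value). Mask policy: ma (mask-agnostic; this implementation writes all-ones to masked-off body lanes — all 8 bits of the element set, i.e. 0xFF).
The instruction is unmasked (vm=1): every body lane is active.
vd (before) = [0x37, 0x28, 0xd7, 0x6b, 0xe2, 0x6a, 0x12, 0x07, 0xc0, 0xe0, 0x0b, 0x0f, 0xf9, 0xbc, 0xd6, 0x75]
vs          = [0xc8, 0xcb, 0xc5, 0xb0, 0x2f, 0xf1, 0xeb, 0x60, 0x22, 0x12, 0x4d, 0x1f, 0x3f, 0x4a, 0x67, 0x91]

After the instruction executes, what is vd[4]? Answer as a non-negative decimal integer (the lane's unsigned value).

VLMAX = (128 × 1) / 8 = 16 lanes
AVL=9 ≤ VLMAX=16, so vl = 9
vd[0] xor(0x37,0xc8) -> 0xff
vd[1] xor(0x28,0xcb) -> 0xe3
vd[2] xor(0xd7,0xc5) -> 0x12
vd[3] xor(0x6b,0xb0) -> 0xdb
vd[4] xor(0xe2,0x2f) -> 0xcd
vd[5] xor(0x6a,0xf1) -> 0x9b
vd[6] xor(0x12,0xeb) -> 0xf9
vd[7] xor(0x07,0x60) -> 0x67
vd[8] xor(0xc0,0x22) -> 0xe2
vd[9] tail/keep -> 0xe0
vd[10] tail/keep -> 0x0b
vd[11] tail/keep -> 0x0f
vd[12] tail/keep -> 0xf9
vd[13] tail/keep -> 0xbc
vd[14] tail/keep -> 0xd6
vd[15] tail/keep -> 0x75

vd[4] = 205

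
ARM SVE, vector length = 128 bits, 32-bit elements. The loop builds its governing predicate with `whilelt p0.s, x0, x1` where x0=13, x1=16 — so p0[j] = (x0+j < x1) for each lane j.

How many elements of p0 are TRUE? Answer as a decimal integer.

128-bit reg / 32-bit elem → 4 lanes
whilelt: lane j active iff 13+j < 16 → j < 3 → 3 active

vl = 3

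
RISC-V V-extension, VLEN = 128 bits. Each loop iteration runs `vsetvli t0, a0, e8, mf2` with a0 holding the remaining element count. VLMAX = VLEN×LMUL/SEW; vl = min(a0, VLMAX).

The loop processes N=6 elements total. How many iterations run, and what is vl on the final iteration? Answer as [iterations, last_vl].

VLMAX = VLEN×LMUL/SEW = 128×1/2/8 = 8
N=6: ⌈6/8⌉ = 1 iters; last vl = 6 − 0×8 = 6

[iterations, last_vl] = [1, 6]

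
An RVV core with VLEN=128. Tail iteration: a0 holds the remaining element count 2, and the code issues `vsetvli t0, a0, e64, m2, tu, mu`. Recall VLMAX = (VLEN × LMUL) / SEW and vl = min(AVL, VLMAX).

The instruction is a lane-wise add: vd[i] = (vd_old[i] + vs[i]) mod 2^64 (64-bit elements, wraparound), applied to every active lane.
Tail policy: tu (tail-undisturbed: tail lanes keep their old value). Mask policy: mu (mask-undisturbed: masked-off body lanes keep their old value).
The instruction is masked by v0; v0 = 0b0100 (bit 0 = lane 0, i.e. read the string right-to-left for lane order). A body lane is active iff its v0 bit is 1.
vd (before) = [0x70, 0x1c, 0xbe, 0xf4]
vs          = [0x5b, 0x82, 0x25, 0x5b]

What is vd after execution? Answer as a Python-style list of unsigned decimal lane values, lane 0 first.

vd = [112, 28, 190, 244]

VLMAX = (128 × 2) / 64 = 4 lanes
vl = min(AVL, VLMAX) = min(2, 4) = 2
vd[0] mask-off/keep -> 0x70
vd[1] mask-off/keep -> 0x1c
vd[2] tail/keep -> 0xbe
vd[3] tail/keep -> 0xf4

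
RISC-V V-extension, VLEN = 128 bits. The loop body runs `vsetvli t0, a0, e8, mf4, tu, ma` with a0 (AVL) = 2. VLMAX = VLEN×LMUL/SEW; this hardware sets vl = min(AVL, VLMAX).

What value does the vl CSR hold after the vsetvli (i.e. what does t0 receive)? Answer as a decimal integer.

vl = 2

VLMAX = (128 × 1/4) / 8 = 4 lanes
vl = min(AVL, VLMAX) = min(2, 4) = 2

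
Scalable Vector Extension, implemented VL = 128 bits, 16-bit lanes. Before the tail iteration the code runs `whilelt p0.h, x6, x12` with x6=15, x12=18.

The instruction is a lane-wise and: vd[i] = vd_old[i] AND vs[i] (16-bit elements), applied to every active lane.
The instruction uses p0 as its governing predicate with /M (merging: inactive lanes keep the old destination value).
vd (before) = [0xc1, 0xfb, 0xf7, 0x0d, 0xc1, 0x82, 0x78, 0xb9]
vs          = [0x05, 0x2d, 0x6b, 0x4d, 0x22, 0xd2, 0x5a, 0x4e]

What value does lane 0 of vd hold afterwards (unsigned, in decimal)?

vd[0] = 1

register lanes = 128/16 = 8
active while 15+j < 18, i.e. j ∈ [0,3) capped at 8 ⇒ 3
lane  0: and(0xc1,0x05) ⇒ 0x01
lane  1: and(0xfb,0x2d) ⇒ 0x29
lane  2: and(0xf7,0x6b) ⇒ 0x63
lane  3: tail/keep ⇒ 0x0d
lane  4: tail/keep ⇒ 0xc1
lane  5: tail/keep ⇒ 0x82
lane  6: tail/keep ⇒ 0x78
lane  7: tail/keep ⇒ 0xb9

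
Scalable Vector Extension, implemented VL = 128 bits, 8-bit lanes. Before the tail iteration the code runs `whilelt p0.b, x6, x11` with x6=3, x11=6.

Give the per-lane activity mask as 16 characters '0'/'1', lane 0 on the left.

register lanes = 128/8 = 16
p0[j] = (3+j < 6); true for j=0..2 → 3 lanes set
bits (lane 0 leftmost): 1110000000000000

predicate = 1110000000000000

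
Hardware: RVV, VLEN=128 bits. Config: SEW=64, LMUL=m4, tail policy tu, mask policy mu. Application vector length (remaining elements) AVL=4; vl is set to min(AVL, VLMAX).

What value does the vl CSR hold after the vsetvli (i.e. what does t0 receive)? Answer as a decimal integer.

VLMAX = (128 × 4) / 64 = 8 lanes
AVL=4 ≤ VLMAX=8, so vl = 4

vl = 4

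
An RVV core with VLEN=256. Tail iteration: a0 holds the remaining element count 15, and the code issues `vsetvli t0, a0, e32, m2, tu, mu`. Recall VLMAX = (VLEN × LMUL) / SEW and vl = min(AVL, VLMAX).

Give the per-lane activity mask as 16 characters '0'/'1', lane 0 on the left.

predicate = 1111111111111110

VLMAX = VLEN×LMUL/SEW = 256×2/32 = 16
AVL=15 ≤ VLMAX=16, so vl = 15
bits (lane 0 leftmost): 1111111111111110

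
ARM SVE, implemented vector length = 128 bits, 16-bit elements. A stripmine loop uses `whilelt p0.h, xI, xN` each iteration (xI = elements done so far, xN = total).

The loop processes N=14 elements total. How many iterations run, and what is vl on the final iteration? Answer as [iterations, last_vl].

128-bit reg / 16-bit elem → 8 lanes
N=14: ⌈14/8⌉ = 2 iters; last vl = 14 − 1×8 = 6

[iterations, last_vl] = [2, 6]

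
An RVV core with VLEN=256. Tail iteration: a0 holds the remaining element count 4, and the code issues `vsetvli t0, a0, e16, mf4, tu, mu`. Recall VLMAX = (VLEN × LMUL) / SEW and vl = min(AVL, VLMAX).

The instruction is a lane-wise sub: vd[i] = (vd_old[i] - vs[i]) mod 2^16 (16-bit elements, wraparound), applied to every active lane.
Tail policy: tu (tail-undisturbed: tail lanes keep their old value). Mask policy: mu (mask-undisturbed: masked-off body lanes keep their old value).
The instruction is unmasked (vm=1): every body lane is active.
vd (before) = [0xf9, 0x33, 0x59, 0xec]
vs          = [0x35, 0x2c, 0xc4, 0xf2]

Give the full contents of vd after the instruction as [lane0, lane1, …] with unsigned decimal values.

lanes per group: 256·1/4/16 = 4
AVL=4 ≤ VLMAX=4, so vl = 4
  i=0: sub(0xf9,0x35) → 196
  i=1: sub(0x33,0x2c) → 7
  i=2: sub(0x59,0xc4) → 65429
  i=3: sub(0xec,0xf2) → 65530

vd = [196, 7, 65429, 65530]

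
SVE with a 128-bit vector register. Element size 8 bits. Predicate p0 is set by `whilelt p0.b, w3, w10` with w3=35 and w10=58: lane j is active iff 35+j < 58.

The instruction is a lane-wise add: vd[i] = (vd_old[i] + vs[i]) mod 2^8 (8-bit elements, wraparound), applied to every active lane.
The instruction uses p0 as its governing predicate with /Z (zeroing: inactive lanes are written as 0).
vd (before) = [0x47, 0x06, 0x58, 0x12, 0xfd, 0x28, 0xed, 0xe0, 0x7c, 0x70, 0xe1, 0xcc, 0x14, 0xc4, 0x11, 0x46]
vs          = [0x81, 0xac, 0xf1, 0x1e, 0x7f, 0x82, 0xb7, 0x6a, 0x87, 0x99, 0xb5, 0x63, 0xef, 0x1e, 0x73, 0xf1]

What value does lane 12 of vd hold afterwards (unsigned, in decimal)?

lane count: 128 div 8 = 16
whilelt: lane j active iff 35+j < 58 → j < 23 → 16 active
vd[0] add(0x47,0x81) -> 0xc8
vd[1] add(0x06,0xac) -> 0xb2
vd[2] add(0x58,0xf1) -> 0x49
vd[3] add(0x12,0x1e) -> 0x30
vd[4] add(0xfd,0x7f) -> 0x7c
vd[5] add(0x28,0x82) -> 0xaa
vd[6] add(0xed,0xb7) -> 0xa4
vd[7] add(0xe0,0x6a) -> 0x4a
vd[8] add(0x7c,0x87) -> 0x03
vd[9] add(0x70,0x99) -> 0x09
vd[10] add(0xe1,0xb5) -> 0x96
vd[11] add(0xcc,0x63) -> 0x2f
vd[12] add(0x14,0xef) -> 0x03
vd[13] add(0xc4,0x1e) -> 0xe2
vd[14] add(0x11,0x73) -> 0x84
vd[15] add(0x46,0xf1) -> 0x37

vd[12] = 3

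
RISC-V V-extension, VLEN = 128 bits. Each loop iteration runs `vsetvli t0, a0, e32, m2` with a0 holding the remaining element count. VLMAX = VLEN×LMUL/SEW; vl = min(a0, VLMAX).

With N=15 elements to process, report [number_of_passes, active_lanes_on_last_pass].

[iterations, last_vl] = [2, 7]

VLMAX = VLEN×LMUL/SEW = 128×2/32 = 8
15 elements at 8/iter → 2 passes, remainder 7 on the last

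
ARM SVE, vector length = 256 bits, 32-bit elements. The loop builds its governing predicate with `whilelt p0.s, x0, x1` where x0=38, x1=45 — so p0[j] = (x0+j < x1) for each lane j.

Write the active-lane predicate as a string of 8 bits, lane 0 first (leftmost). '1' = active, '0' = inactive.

predicate = 11111110

256-bit reg / 32-bit elem → 8 lanes
active while 38+j < 45, i.e. j ∈ [0,7) capped at 8 ⇒ 7
bits (lane 0 leftmost): 11111110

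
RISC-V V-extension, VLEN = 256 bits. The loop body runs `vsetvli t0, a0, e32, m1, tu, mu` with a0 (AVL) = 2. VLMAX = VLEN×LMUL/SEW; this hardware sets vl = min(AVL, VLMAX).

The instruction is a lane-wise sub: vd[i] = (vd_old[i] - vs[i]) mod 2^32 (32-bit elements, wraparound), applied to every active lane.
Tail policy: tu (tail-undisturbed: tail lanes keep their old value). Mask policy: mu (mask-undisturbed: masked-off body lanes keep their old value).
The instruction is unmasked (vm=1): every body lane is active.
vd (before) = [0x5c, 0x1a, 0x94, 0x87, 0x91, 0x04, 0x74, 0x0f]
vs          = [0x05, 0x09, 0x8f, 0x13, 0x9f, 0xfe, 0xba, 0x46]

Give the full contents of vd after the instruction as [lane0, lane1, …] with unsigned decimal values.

VLMAX = VLEN×LMUL/SEW = 256×1/32 = 8
vl = min(AVL, VLMAX) = min(2, 8) = 2
[0] sub(0x5c,0x05) = 0x57
[1] sub(0x1a,0x09) = 0x11
[2] tail/keep = 0x94
[3] tail/keep = 0x87
[4] tail/keep = 0x91
[5] tail/keep = 0x04
[6] tail/keep = 0x74
[7] tail/keep = 0x0f

vd = [87, 17, 148, 135, 145, 4, 116, 15]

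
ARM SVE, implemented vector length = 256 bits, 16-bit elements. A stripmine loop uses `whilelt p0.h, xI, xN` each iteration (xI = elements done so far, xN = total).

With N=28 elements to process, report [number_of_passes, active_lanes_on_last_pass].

[iterations, last_vl] = [2, 12]

register lanes = 256/16 = 16
iterations = ceil(28/16) = 2; final-pass vl = 12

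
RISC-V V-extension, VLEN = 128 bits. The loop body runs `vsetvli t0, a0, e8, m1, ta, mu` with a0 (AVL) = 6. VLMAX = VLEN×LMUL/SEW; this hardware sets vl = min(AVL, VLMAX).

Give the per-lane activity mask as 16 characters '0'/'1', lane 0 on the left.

predicate = 1111110000000000

lanes per group: 128·1/8 = 16
vl ← min(6, 16) = 6
bits (lane 0 leftmost): 1111110000000000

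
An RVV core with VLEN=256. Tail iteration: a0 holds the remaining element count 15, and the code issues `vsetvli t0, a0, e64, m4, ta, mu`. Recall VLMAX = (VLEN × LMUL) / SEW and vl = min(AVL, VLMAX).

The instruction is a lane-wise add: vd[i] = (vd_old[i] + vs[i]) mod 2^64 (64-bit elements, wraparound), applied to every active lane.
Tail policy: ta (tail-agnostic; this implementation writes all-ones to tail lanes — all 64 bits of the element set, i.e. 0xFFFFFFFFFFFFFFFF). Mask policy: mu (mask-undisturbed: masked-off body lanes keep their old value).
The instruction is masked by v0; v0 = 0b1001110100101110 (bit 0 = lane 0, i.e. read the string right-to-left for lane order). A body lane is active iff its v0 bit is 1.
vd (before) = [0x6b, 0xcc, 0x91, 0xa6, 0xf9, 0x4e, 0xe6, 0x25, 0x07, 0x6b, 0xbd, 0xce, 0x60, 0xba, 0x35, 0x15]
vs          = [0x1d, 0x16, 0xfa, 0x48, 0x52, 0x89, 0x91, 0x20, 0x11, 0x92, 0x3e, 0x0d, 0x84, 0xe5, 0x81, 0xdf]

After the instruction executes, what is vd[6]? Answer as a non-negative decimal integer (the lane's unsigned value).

vd[6] = 230

VLMAX = (256 × 4) / 64 = 16 lanes
AVL=15 ≤ VLMAX=16, so vl = 15
vd[0] mask-off/keep -> 0x6b
vd[1] add(0xcc,0x16) -> 0xe2
vd[2] add(0x91,0xfa) -> 0x18b
vd[3] add(0xa6,0x48) -> 0xee
vd[4] mask-off/keep -> 0xf9
vd[5] add(0x4e,0x89) -> 0xd7
vd[6] mask-off/keep -> 0xe6
vd[7] mask-off/keep -> 0x25
vd[8] add(0x07,0x11) -> 0x18
vd[9] mask-off/keep -> 0x6b
vd[10] add(0xbd,0x3e) -> 0xfb
vd[11] add(0xce,0x0d) -> 0xdb
vd[12] add(0x60,0x84) -> 0xe4
vd[13] mask-off/keep -> 0xba
vd[14] mask-off/keep -> 0x35
vd[15] tail/ones -> 0xffffffffffffffff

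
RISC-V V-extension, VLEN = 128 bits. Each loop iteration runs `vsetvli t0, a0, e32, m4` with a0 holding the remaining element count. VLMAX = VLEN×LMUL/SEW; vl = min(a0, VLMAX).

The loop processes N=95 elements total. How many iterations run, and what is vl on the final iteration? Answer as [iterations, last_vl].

[iterations, last_vl] = [6, 15]

VLMAX = VLEN×LMUL/SEW = 128×4/32 = 16
95 elements at 16/iter → 6 passes, remainder 15 on the last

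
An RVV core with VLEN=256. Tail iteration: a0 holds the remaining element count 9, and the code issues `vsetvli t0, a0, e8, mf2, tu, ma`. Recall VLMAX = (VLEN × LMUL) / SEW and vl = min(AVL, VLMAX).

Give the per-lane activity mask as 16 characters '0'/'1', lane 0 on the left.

VLMAX = (256 × 1/2) / 8 = 16 lanes
vl ← min(9, 16) = 9
bits (lane 0 leftmost): 1111111110000000

predicate = 1111111110000000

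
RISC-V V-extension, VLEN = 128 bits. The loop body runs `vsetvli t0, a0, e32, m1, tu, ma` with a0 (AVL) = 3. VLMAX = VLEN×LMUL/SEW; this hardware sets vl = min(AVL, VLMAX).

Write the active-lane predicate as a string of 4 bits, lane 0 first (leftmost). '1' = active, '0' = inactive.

VLMAX = VLEN×LMUL/SEW = 128×1/32 = 4
vl ← min(3, 4) = 3
bits (lane 0 leftmost): 1110

predicate = 1110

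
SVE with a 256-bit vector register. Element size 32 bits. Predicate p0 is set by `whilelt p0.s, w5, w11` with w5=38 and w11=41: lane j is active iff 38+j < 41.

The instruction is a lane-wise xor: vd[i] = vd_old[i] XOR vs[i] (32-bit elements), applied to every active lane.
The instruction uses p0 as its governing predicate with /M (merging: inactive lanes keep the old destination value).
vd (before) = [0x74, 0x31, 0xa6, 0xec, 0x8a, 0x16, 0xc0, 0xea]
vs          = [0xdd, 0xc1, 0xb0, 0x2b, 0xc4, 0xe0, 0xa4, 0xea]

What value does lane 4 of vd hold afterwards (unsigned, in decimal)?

lane count: 256 div 32 = 8
active while 38+j < 41, i.e. j ∈ [0,3) capped at 8 ⇒ 3
lane  0: xor(0x74,0xdd) ⇒ 0xa9
lane  1: xor(0x31,0xc1) ⇒ 0xf0
lane  2: xor(0xa6,0xb0) ⇒ 0x16
lane  3: tail/keep ⇒ 0xec
lane  4: tail/keep ⇒ 0x8a
lane  5: tail/keep ⇒ 0x16
lane  6: tail/keep ⇒ 0xc0
lane  7: tail/keep ⇒ 0xea

vd[4] = 138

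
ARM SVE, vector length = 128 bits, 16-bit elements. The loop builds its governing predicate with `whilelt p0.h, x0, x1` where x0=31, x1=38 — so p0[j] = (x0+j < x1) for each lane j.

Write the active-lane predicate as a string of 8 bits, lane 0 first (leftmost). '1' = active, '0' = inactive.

predicate = 11111110

register lanes = 128/16 = 8
whilelt: lane j active iff 31+j < 38 → j < 7 → 7 active
bits (lane 0 leftmost): 11111110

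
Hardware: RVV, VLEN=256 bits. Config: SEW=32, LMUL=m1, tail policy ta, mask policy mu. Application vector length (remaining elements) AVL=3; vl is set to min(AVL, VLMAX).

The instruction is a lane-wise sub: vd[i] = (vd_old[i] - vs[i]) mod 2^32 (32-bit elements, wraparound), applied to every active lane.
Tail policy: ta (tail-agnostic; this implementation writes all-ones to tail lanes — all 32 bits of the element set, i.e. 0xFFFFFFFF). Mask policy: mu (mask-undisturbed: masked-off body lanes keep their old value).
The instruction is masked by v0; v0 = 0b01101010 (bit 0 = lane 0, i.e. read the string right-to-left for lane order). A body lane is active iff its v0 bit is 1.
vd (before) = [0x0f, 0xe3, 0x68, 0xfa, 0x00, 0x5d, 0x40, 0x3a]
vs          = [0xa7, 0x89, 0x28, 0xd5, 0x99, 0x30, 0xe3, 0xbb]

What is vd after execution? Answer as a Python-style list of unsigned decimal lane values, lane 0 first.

vd = [15, 90, 104, 4294967295, 4294967295, 4294967295, 4294967295, 4294967295]

VLMAX = VLEN×LMUL/SEW = 256×1/32 = 8
AVL=3 ≤ VLMAX=8, so vl = 3
[0] mask-off/keep = 0x0f
[1] sub(0xe3,0x89) = 0x5a
[2] mask-off/keep = 0x68
[3] tail/ones = 0xffffffff
[4] tail/ones = 0xffffffff
[5] tail/ones = 0xffffffff
[6] tail/ones = 0xffffffff
[7] tail/ones = 0xffffffff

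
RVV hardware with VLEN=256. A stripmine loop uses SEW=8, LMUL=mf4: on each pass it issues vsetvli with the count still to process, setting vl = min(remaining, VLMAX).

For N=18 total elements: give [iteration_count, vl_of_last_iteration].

VLMAX = VLEN×LMUL/SEW = 256×1/4/8 = 8
N=18: ⌈18/8⌉ = 3 iters; last vl = 18 − 2×8 = 2

[iterations, last_vl] = [3, 2]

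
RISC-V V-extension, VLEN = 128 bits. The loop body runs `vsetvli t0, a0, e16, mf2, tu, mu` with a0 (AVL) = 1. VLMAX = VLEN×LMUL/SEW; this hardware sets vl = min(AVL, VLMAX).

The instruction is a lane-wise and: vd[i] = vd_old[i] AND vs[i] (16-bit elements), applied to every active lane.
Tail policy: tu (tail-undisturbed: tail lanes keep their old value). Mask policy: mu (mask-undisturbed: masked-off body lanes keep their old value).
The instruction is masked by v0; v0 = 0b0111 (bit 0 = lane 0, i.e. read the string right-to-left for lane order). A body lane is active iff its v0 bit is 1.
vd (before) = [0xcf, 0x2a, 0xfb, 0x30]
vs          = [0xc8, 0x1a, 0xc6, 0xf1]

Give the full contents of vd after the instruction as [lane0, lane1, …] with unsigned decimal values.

VLMAX = (128 × 1/2) / 16 = 4 lanes
vl ← min(1, 4) = 1
vd[0] and(0xcf,0xc8) -> 0xc8
vd[1] tail/keep -> 0x2a
vd[2] tail/keep -> 0xfb
vd[3] tail/keep -> 0x30

vd = [200, 42, 251, 48]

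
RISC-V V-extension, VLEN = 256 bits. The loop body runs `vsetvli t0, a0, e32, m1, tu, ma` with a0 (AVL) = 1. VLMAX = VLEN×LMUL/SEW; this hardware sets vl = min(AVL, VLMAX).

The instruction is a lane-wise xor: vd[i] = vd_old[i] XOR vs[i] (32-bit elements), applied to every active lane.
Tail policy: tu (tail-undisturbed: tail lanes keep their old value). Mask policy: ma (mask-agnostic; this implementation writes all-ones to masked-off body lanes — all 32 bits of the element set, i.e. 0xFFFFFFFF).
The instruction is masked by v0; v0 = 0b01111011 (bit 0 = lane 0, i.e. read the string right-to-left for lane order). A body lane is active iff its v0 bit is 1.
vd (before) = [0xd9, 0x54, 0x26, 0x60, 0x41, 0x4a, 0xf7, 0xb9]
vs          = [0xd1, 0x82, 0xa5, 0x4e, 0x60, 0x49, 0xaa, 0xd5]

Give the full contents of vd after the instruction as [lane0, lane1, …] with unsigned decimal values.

VLMAX = (256 × 1) / 32 = 8 lanes
vl ← min(1, 8) = 1
lane  0: xor(0xd9,0xd1) ⇒ 0x08
lane  1: tail/keep ⇒ 0x54
lane  2: tail/keep ⇒ 0x26
lane  3: tail/keep ⇒ 0x60
lane  4: tail/keep ⇒ 0x41
lane  5: tail/keep ⇒ 0x4a
lane  6: tail/keep ⇒ 0xf7
lane  7: tail/keep ⇒ 0xb9

vd = [8, 84, 38, 96, 65, 74, 247, 185]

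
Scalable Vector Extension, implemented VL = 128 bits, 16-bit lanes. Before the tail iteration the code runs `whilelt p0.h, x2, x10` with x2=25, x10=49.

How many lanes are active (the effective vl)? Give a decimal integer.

vl = 8

128-bit reg / 16-bit elem → 8 lanes
active while 25+j < 49, i.e. j ∈ [0,24) capped at 8 ⇒ 8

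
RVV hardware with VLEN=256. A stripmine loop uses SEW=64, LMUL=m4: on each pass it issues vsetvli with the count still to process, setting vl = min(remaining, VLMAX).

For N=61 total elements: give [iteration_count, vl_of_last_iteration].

VLMAX = (256 × 4) / 64 = 16 lanes
61 elements at 16/iter → 4 passes, remainder 13 on the last

[iterations, last_vl] = [4, 13]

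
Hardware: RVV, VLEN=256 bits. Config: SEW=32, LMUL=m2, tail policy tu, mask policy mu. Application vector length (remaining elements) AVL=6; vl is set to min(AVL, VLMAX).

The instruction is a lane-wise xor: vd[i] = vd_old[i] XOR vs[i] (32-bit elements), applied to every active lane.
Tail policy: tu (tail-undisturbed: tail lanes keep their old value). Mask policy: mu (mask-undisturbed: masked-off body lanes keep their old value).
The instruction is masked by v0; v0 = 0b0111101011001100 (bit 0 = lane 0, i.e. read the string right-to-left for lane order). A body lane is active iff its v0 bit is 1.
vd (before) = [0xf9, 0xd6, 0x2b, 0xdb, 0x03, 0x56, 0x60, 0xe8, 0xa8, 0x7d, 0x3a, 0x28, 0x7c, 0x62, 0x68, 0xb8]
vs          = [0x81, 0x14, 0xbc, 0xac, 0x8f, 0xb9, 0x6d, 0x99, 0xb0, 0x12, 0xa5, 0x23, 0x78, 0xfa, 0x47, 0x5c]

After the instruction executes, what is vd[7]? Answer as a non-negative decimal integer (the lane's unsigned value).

VLMAX = VLEN×LMUL/SEW = 256×2/32 = 16
vl ← min(6, 16) = 6
  i=0: mask-off/keep → 249
  i=1: mask-off/keep → 214
  i=2: xor(0x2b,0xbc) → 151
  i=3: xor(0xdb,0xac) → 119
  i=4: mask-off/keep → 3
  i=5: mask-off/keep → 86
  i=6: tail/keep → 96
  i=7: tail/keep → 232
  i=8: tail/keep → 168
  i=9: tail/keep → 125
  i=10: tail/keep → 58
  i=11: tail/keep → 40
  i=12: tail/keep → 124
  i=13: tail/keep → 98
  i=14: tail/keep → 104
  i=15: tail/keep → 184

vd[7] = 232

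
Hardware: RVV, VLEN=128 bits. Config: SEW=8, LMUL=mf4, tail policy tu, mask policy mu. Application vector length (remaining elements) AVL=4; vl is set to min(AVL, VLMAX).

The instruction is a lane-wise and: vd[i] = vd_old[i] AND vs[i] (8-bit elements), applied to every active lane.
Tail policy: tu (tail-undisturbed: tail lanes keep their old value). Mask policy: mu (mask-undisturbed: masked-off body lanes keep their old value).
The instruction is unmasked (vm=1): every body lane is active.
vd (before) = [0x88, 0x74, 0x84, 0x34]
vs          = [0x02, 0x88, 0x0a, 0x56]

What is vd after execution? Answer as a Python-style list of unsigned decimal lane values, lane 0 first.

lanes per group: 128·1/4/8 = 4
vl ← min(4, 4) = 4
[0] and(0x88,0x02) = 0x00
[1] and(0x74,0x88) = 0x00
[2] and(0x84,0x0a) = 0x00
[3] and(0x34,0x56) = 0x14

vd = [0, 0, 0, 20]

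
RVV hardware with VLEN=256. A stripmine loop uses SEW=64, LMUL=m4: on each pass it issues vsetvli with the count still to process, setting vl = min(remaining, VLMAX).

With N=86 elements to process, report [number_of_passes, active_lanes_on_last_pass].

[iterations, last_vl] = [6, 6]

VLMAX = VLEN×LMUL/SEW = 256×4/64 = 16
N=86: ⌈86/16⌉ = 6 iters; last vl = 86 − 5×16 = 6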